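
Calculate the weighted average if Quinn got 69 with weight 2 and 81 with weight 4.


Weighted sum:
2 x 69 + 4 x 81 = 462
Total weight:
2 + 4 = 6
Weighted average:
462 / 6 = 77

77


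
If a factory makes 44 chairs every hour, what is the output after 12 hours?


Production rate: 44 chairs per hour
Time: 12 hours
Total: 44 x 12 = 528 chairs

528 chairs


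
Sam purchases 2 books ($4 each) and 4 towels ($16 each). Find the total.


Cost of books:
2 x $4 = $8
Cost of towels:
4 x $16 = $64
Add both:
$8 + $64 = $72

$72


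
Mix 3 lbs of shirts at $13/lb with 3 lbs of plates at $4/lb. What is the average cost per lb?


Cost of shirts:
3 x $13 = $39
Cost of plates:
3 x $4 = $12
Total cost: $39 + $12 = $51
Total weight: 6 lbs
Average: $51 / 6 = $8.50/lb

$8.50/lb


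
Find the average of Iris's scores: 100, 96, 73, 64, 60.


Add the scores:
100 + 96 + 73 + 64 + 60 = 393
Divide by the number of tests:
393 / 5 = 78.6

78.6


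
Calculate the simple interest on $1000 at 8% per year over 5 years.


Use the formula I = P x R x T / 100
P x R x T = 1000 x 8 x 5 = 40000
I = 40000 / 100 = $400

$400


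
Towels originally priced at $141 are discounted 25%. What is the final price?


Calculate the discount amount:
25% of $141 = $35.25
Subtract from original:
$141 - $35.25 = $105.75

$105.75


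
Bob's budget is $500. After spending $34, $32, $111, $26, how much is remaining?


Add up expenses:
$34 + $32 + $111 + $26 = $203
Subtract from budget:
$500 - $203 = $297

$297


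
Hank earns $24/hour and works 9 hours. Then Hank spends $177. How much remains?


Calculate earnings:
9 x $24 = $216
Subtract spending:
$216 - $177 = $39

$39


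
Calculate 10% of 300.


Convert percentage to decimal:
10% = 0.1
Multiply:
300 x 0.1 = 30

30


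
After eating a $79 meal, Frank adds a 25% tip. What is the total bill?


Calculate the tip:
25% of $79 = $19.75
Add tip to meal cost:
$79 + $19.75 = $98.75

$98.75


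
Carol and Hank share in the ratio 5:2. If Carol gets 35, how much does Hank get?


Find the multiplier:
35 / 5 = 7
Apply to Hank's share:
2 x 7 = 14

14


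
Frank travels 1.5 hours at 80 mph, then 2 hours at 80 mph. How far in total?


Leg 1 distance:
80 x 1.5 = 120 miles
Leg 2 distance:
80 x 2 = 160 miles
Total distance:
120 + 160 = 280 miles

280 miles


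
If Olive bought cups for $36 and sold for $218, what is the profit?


Selling price = $218
Cost price = $36
Profit = selling price - cost price:
Profit = $218 - $36 = $182

$182


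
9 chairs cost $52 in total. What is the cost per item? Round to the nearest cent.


Total cost: $52
Number of items: 9
Unit price: $52 / 9 = $5.7777... ≈ $5.78

$5.78


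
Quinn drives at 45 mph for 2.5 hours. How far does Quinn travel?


Use the formula: distance = speed x time
Speed = 45 mph, Time = 2.5 hours
45 x 2.5 = 112.5 miles

112.5 miles


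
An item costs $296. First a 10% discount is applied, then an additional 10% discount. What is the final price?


First discount:
10% of $296 = $29.60
Price after first discount:
$296 - $29.60 = $266.40
Second discount:
10% of $266.40 = $26.64
Final price:
$266.40 - $26.64 = $239.76

$239.76


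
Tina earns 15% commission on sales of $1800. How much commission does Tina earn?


Convert rate to decimal:
15% = 0.15
Multiply by sales:
$1800 x 0.15 = $270

$270


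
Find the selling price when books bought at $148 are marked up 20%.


Calculate the markup amount:
20% of $148 = $29.60
Add to cost:
$148 + $29.60 = $177.60

$177.60


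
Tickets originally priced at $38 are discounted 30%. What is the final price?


Calculate the discount amount:
30% of $38 = $11.40
Subtract from original:
$38 - $11.40 = $26.60

$26.60


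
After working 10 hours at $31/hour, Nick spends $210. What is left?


Calculate earnings:
10 x $31 = $310
Subtract spending:
$310 - $210 = $100

$100


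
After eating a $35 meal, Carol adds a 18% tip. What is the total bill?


Calculate the tip:
18% of $35 = $6.30
Add tip to meal cost:
$35 + $6.30 = $41.30

$41.30


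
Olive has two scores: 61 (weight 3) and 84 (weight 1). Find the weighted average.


Weighted sum:
3 x 61 + 1 x 84 = 267
Total weight:
3 + 1 = 4
Weighted average:
267 / 4 = 66.75

66.75


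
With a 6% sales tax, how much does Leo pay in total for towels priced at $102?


Calculate the tax:
6% of $102 = $6.12
Add tax to price:
$102 + $6.12 = $108.12

$108.12


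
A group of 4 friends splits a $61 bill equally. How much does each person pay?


Total bill: $61
Number of people: 4
Each pays: $61 / 4 = $15.25

$15.25


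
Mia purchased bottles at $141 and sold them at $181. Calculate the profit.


Selling price = $181
Cost price = $141
Profit = selling price - cost price:
Profit = $181 - $141 = $40

$40


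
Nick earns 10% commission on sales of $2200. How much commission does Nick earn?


Convert rate to decimal:
10% = 0.1
Multiply by sales:
$2200 x 0.1 = $220

$220


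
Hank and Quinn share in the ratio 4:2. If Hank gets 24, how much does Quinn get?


Find the multiplier:
24 / 4 = 6
Apply to Quinn's share:
2 x 6 = 12

12


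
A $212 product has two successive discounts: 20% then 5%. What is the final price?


First discount:
20% of $212 = $42.40
Price after first discount:
$212 - $42.40 = $169.60
Second discount:
5% of $169.60 = $8.48
Final price:
$169.60 - $8.48 = $161.12

$161.12


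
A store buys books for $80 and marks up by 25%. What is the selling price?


Calculate the markup amount:
25% of $80 = $20
Add to cost:
$80 + $20 = $100

$100


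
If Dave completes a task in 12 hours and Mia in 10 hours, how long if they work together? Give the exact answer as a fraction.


Dave's rate: 1/12 of the job per hour
Mia's rate: 1/10 of the job per hour
Combined rate: 1/12 + 1/10 = 11/60 per hour
Time = 1 / (11/60) = 60/11 hours (≈ 5.45 hours)

60/11 hours


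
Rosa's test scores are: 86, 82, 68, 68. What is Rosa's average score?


Add the scores:
86 + 82 + 68 + 68 = 304
Divide by the number of tests:
304 / 4 = 76

76


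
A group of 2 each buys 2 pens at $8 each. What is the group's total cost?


Cost per person:
2 x $8 = $16
Group total:
2 x $16 = $32

$32


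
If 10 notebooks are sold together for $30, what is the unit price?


Total cost: $30
Number of items: 10
Unit price: $30 / 10 = $3

$3


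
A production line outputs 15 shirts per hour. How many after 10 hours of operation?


Production rate: 15 shirts per hour
Time: 10 hours
Total: 15 x 10 = 150 shirts

150 shirts


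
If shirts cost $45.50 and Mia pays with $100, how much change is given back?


Start with the amount paid:
$100
Subtract the price:
$100 - $45.50 = $54.50

$54.50


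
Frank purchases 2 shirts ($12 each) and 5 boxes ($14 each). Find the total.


Cost of shirts:
2 x $12 = $24
Cost of boxes:
5 x $14 = $70
Add both:
$24 + $70 = $94

$94


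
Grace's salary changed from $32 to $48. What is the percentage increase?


Find the absolute change:
|48 - 32| = 16
Divide by original and multiply by 100:
16 / 32 x 100 = 50%

50%


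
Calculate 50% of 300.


Convert percentage to decimal:
50% = 0.5
Multiply:
300 x 0.5 = 150

150


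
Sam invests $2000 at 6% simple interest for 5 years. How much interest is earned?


Use the formula I = P x R x T / 100
P x R x T = 2000 x 6 x 5 = 60000
I = 60000 / 100 = $600

$600


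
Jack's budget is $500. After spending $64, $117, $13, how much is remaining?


Add up expenses:
$64 + $117 + $13 = $194
Subtract from budget:
$500 - $194 = $306

$306


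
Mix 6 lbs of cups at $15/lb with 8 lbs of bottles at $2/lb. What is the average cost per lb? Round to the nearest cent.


Cost of cups:
6 x $15 = $90
Cost of bottles:
8 x $2 = $16
Total cost: $90 + $16 = $106
Total weight: 14 lbs
Average: $106 / 14 = $7.5714... ≈ $7.57/lb

$7.57/lb


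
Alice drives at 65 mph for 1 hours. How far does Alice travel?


Use the formula: distance = speed x time
Speed = 65 mph, Time = 1 hours
65 x 1 = 65 miles

65 miles


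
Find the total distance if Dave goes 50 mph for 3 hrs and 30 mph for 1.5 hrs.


Leg 1 distance:
50 x 3 = 150 miles
Leg 2 distance:
30 x 1.5 = 45 miles
Total distance:
150 + 45 = 195 miles

195 miles


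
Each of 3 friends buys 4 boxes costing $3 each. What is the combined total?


Cost per person:
4 x $3 = $12
Group total:
3 x $12 = $36

$36


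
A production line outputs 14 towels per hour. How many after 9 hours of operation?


Production rate: 14 towels per hour
Time: 9 hours
Total: 14 x 9 = 126 towels

126 towels


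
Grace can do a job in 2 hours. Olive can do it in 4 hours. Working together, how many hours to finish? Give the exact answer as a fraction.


Grace's rate: 1/2 of the job per hour
Olive's rate: 1/4 of the job per hour
Combined rate: 1/2 + 1/4 = 3/4 per hour
Time = 1 / (3/4) = 4/3 hours (≈ 1.33 hours)

4/3 hours


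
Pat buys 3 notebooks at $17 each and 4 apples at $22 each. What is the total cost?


Cost of notebooks:
3 x $17 = $51
Cost of apples:
4 x $22 = $88
Add both:
$51 + $88 = $139

$139


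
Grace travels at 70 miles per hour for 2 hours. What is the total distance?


Use the formula: distance = speed x time
Speed = 70 mph, Time = 2 hours
70 x 2 = 140 miles

140 miles


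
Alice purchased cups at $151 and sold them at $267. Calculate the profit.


Selling price = $267
Cost price = $151
Profit = selling price - cost price:
Profit = $267 - $151 = $116

$116


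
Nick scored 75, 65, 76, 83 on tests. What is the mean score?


Add the scores:
75 + 65 + 76 + 83 = 299
Divide by the number of tests:
299 / 4 = 74.75

74.75


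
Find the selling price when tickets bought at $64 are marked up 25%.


Calculate the markup amount:
25% of $64 = $16
Add to cost:
$64 + $16 = $80

$80


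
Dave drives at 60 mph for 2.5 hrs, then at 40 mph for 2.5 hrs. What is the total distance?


Leg 1 distance:
60 x 2.5 = 150 miles
Leg 2 distance:
40 x 2.5 = 100 miles
Total distance:
150 + 100 = 250 miles

250 miles


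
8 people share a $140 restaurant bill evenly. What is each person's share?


Total bill: $140
Number of people: 8
Each pays: $140 / 8 = $17.50

$17.50


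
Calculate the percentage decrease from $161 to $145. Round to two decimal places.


Find the absolute change:
|145 - 161| = 16
Divide by original and multiply by 100:
16 / 161 x 100 = 9.9378...% ≈ 9.94%

9.94%


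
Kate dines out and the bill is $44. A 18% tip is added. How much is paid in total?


Calculate the tip:
18% of $44 = $7.92
Add tip to meal cost:
$44 + $7.92 = $51.92

$51.92


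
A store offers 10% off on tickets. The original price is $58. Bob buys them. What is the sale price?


Calculate the discount amount:
10% of $58 = $5.80
Subtract from original:
$58 - $5.80 = $52.20

$52.20


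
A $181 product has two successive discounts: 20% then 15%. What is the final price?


First discount:
20% of $181 = $36.20
Price after first discount:
$181 - $36.20 = $144.80
Second discount:
15% of $144.80 = $21.72
Final price:
$144.80 - $21.72 = $123.08

$123.08


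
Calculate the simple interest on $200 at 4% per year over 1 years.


Use the formula I = P x R x T / 100
P x R x T = 200 x 4 x 1 = 800
I = 800 / 100 = $8

$8


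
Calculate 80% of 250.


Convert percentage to decimal:
80% = 0.8
Multiply:
250 x 0.8 = 200

200


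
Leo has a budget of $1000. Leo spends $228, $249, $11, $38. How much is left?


Add up expenses:
$228 + $249 + $11 + $38 = $526
Subtract from budget:
$1000 - $526 = $474

$474


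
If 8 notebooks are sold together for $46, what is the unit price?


Total cost: $46
Number of items: 8
Unit price: $46 / 8 = $5.75

$5.75


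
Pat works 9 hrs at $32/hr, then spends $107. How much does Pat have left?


Calculate earnings:
9 x $32 = $288
Subtract spending:
$288 - $107 = $181

$181


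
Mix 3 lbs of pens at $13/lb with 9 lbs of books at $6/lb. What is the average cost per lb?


Cost of pens:
3 x $13 = $39
Cost of books:
9 x $6 = $54
Total cost: $39 + $54 = $93
Total weight: 12 lbs
Average: $93 / 12 = $7.75/lb

$7.75/lb


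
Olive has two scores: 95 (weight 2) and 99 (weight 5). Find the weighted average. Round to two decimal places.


Weighted sum:
2 x 95 + 5 x 99 = 685
Total weight:
2 + 5 = 7
Weighted average:
685 / 7 = 97.8571... ≈ 97.86

97.86


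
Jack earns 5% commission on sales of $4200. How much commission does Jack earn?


Convert rate to decimal:
5% = 0.05
Multiply by sales:
$4200 x 0.05 = $210

$210


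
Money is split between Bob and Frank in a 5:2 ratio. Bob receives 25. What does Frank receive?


Find the multiplier:
25 / 5 = 5
Apply to Frank's share:
2 x 5 = 10

10


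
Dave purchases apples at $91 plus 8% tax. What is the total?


Calculate the tax:
8% of $91 = $7.28
Add tax to price:
$91 + $7.28 = $98.28

$98.28


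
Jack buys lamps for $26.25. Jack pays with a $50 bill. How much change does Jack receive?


Start with the amount paid:
$50
Subtract the price:
$50 - $26.25 = $23.75

$23.75


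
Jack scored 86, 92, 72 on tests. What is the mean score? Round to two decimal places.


Add the scores:
86 + 92 + 72 = 250
Divide by the number of tests:
250 / 3 = 83.3333... ≈ 83.33

83.33


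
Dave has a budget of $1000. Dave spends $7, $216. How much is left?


Add up expenses:
$7 + $216 = $223
Subtract from budget:
$1000 - $223 = $777

$777


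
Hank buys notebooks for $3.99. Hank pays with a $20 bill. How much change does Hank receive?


Start with the amount paid:
$20
Subtract the price:
$20 - $3.99 = $16.01

$16.01


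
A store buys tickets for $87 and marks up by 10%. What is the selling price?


Calculate the markup amount:
10% of $87 = $8.70
Add to cost:
$87 + $8.70 = $95.70

$95.70


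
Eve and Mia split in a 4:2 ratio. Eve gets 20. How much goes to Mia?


Find the multiplier:
20 / 4 = 5
Apply to Mia's share:
2 x 5 = 10

10


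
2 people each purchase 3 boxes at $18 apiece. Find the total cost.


Cost per person:
3 x $18 = $54
Group total:
2 x $54 = $108

$108


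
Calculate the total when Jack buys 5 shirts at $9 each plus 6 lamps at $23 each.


Cost of shirts:
5 x $9 = $45
Cost of lamps:
6 x $23 = $138
Add both:
$45 + $138 = $183

$183


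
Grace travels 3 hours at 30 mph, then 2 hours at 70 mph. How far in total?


Leg 1 distance:
30 x 3 = 90 miles
Leg 2 distance:
70 x 2 = 140 miles
Total distance:
90 + 140 = 230 miles

230 miles


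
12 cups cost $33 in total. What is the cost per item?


Total cost: $33
Number of items: 12
Unit price: $33 / 12 = $2.75

$2.75


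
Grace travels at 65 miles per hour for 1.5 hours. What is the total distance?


Use the formula: distance = speed x time
Speed = 65 mph, Time = 1.5 hours
65 x 1.5 = 97.5 miles

97.5 miles


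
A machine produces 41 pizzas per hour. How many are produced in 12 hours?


Production rate: 41 pizzas per hour
Time: 12 hours
Total: 41 x 12 = 492 pizzas

492 pizzas


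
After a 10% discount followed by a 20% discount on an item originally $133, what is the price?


First discount:
10% of $133 = $13.30
Price after first discount:
$133 - $13.30 = $119.70
Second discount:
20% of $119.70 = $23.94
Final price:
$119.70 - $23.94 = $95.76

$95.76


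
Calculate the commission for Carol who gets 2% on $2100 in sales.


Convert rate to decimal:
2% = 0.02
Multiply by sales:
$2100 x 0.02 = $42

$42


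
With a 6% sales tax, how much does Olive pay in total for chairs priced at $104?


Calculate the tax:
6% of $104 = $6.24
Add tax to price:
$104 + $6.24 = $110.24

$110.24


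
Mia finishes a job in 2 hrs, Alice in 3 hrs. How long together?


Mia's rate: 1/2 of the job per hour
Alice's rate: 1/3 of the job per hour
Combined rate: 1/2 + 1/3 = 5/6 per hour
Time = 1 / (5/6) = 6/5 = 1.2 hours

1.2 hours


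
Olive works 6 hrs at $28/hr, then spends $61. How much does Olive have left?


Calculate earnings:
6 x $28 = $168
Subtract spending:
$168 - $61 = $107

$107


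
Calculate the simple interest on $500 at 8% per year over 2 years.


Use the formula I = P x R x T / 100
P x R x T = 500 x 8 x 2 = 8000
I = 8000 / 100 = $80

$80


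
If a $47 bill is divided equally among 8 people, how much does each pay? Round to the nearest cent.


Total bill: $47
Number of people: 8
Each pays: $47 / 8 = $5.875 ≈ $5.88

$5.88


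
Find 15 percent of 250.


Convert percentage to decimal:
15% = 0.15
Multiply:
250 x 0.15 = 37.5

37.5


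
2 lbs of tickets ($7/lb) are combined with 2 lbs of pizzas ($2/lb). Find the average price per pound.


Cost of tickets:
2 x $7 = $14
Cost of pizzas:
2 x $2 = $4
Total cost: $14 + $4 = $18
Total weight: 4 lbs
Average: $18 / 4 = $4.50/lb

$4.50/lb


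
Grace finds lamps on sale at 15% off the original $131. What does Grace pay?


Calculate the discount amount:
15% of $131 = $19.65
Subtract from original:
$131 - $19.65 = $111.35

$111.35


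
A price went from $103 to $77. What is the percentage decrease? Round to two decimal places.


Find the absolute change:
|77 - 103| = 26
Divide by original and multiply by 100:
26 / 103 x 100 = 25.2427...% ≈ 25.24%

25.24%


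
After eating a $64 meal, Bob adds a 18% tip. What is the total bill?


Calculate the tip:
18% of $64 = $11.52
Add tip to meal cost:
$64 + $11.52 = $75.52

$75.52


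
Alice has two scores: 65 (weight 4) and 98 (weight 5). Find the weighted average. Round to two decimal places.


Weighted sum:
4 x 65 + 5 x 98 = 750
Total weight:
4 + 5 = 9
Weighted average:
750 / 9 = 83.3333... ≈ 83.33

83.33


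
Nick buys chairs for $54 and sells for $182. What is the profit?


Selling price = $182
Cost price = $54
Profit = selling price - cost price:
Profit = $182 - $54 = $128

$128


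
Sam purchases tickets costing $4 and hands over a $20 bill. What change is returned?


Start with the amount paid:
$20
Subtract the price:
$20 - $4 = $16

$16


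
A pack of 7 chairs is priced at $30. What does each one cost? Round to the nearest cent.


Total cost: $30
Number of items: 7
Unit price: $30 / 7 = $4.2857... ≈ $4.29

$4.29


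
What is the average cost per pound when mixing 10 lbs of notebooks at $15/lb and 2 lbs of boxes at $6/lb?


Cost of notebooks:
10 x $15 = $150
Cost of boxes:
2 x $6 = $12
Total cost: $150 + $12 = $162
Total weight: 12 lbs
Average: $162 / 12 = $13.50/lb

$13.50/lb


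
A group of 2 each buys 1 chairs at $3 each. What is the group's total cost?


Cost per person:
1 x $3 = $3
Group total:
2 x $3 = $6

$6


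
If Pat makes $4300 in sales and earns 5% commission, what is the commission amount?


Convert rate to decimal:
5% = 0.05
Multiply by sales:
$4300 x 0.05 = $215

$215


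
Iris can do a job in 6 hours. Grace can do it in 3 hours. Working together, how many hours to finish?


Iris's rate: 1/6 of the job per hour
Grace's rate: 1/3 of the job per hour
Combined rate: 1/6 + 1/3 = 1/2 per hour
Time = 1 / (1/2) = 2 hours

2 hours


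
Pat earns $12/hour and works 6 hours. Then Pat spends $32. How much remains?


Calculate earnings:
6 x $12 = $72
Subtract spending:
$72 - $32 = $40

$40


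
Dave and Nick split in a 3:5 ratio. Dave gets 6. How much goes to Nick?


Find the multiplier:
6 / 3 = 2
Apply to Nick's share:
5 x 2 = 10

10


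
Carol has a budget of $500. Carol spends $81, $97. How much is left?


Add up expenses:
$81 + $97 = $178
Subtract from budget:
$500 - $178 = $322

$322


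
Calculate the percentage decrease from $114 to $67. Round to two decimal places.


Find the absolute change:
|67 - 114| = 47
Divide by original and multiply by 100:
47 / 114 x 100 = 41.2280...% ≈ 41.23%

41.23%


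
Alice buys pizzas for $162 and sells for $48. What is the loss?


Selling price = $48
Cost price = $162
Loss = cost price - selling price:
Loss = $162 - $48 = $114

$114


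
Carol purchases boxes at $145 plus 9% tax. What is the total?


Calculate the tax:
9% of $145 = $13.05
Add tax to price:
$145 + $13.05 = $158.05

$158.05


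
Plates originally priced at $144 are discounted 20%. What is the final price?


Calculate the discount amount:
20% of $144 = $28.80
Subtract from original:
$144 - $28.80 = $115.20

$115.20


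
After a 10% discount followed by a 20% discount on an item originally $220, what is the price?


First discount:
10% of $220 = $22
Price after first discount:
$220 - $22 = $198
Second discount:
20% of $198 = $39.60
Final price:
$198 - $39.60 = $158.40

$158.40


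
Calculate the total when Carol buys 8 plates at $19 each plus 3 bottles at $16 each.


Cost of plates:
8 x $19 = $152
Cost of bottles:
3 x $16 = $48
Add both:
$152 + $48 = $200

$200


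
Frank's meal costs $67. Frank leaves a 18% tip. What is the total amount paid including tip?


Calculate the tip:
18% of $67 = $12.06
Add tip to meal cost:
$67 + $12.06 = $79.06

$79.06


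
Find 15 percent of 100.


Convert percentage to decimal:
15% = 0.15
Multiply:
100 x 0.15 = 15

15


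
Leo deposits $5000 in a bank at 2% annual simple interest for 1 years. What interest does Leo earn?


Use the formula I = P x R x T / 100
P x R x T = 5000 x 2 x 1 = 10000
I = 10000 / 100 = $100

$100


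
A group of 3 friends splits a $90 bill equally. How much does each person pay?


Total bill: $90
Number of people: 3
Each pays: $90 / 3 = $30

$30


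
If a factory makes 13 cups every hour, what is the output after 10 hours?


Production rate: 13 cups per hour
Time: 10 hours
Total: 13 x 10 = 130 cups

130 cups


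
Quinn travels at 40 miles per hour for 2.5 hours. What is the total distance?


Use the formula: distance = speed x time
Speed = 40 mph, Time = 2.5 hours
40 x 2.5 = 100 miles

100 miles


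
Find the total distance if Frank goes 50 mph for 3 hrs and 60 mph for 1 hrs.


Leg 1 distance:
50 x 3 = 150 miles
Leg 2 distance:
60 x 1 = 60 miles
Total distance:
150 + 60 = 210 miles

210 miles


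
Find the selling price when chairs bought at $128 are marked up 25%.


Calculate the markup amount:
25% of $128 = $32
Add to cost:
$128 + $32 = $160

$160


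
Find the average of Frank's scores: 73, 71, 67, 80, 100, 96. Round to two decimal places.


Add the scores:
73 + 71 + 67 + 80 + 100 + 96 = 487
Divide by the number of tests:
487 / 6 = 81.1666... ≈ 81.17

81.17


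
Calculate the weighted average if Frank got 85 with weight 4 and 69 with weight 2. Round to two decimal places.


Weighted sum:
4 x 85 + 2 x 69 = 478
Total weight:
4 + 2 = 6
Weighted average:
478 / 6 = 79.6666... ≈ 79.67

79.67


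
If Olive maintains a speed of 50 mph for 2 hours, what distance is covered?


Use the formula: distance = speed x time
Speed = 50 mph, Time = 2 hours
50 x 2 = 100 miles

100 miles


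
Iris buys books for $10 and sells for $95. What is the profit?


Selling price = $95
Cost price = $10
Profit = selling price - cost price:
Profit = $95 - $10 = $85

$85


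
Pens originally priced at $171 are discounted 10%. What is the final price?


Calculate the discount amount:
10% of $171 = $17.10
Subtract from original:
$171 - $17.10 = $153.90

$153.90


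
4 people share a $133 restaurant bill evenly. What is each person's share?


Total bill: $133
Number of people: 4
Each pays: $133 / 4 = $33.25

$33.25


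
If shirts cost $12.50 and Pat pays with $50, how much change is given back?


Start with the amount paid:
$50
Subtract the price:
$50 - $12.50 = $37.50

$37.50


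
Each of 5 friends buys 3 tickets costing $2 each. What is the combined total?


Cost per person:
3 x $2 = $6
Group total:
5 x $6 = $30

$30


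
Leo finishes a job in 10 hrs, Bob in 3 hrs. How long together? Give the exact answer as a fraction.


Leo's rate: 1/10 of the job per hour
Bob's rate: 1/3 of the job per hour
Combined rate: 1/10 + 1/3 = 13/30 per hour
Time = 1 / (13/30) = 30/13 hours (≈ 2.31 hours)

30/13 hours


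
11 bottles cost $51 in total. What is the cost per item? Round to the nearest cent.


Total cost: $51
Number of items: 11
Unit price: $51 / 11 = $4.6363... ≈ $4.64

$4.64


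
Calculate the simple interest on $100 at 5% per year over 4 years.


Use the formula I = P x R x T / 100
P x R x T = 100 x 5 x 4 = 2000
I = 2000 / 100 = $20

$20


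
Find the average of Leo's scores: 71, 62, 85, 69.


Add the scores:
71 + 62 + 85 + 69 = 287
Divide by the number of tests:
287 / 4 = 71.75

71.75


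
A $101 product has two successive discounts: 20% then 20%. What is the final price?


First discount:
20% of $101 = $20.20
Price after first discount:
$101 - $20.20 = $80.80
Second discount:
20% of $80.80 = $16.16
Final price:
$80.80 - $16.16 = $64.64

$64.64


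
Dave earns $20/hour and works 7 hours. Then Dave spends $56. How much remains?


Calculate earnings:
7 x $20 = $140
Subtract spending:
$140 - $56 = $84

$84


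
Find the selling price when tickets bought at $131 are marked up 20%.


Calculate the markup amount:
20% of $131 = $26.20
Add to cost:
$131 + $26.20 = $157.20

$157.20


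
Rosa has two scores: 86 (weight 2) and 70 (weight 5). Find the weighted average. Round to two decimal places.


Weighted sum:
2 x 86 + 5 x 70 = 522
Total weight:
2 + 5 = 7
Weighted average:
522 / 7 = 74.5714... ≈ 74.57

74.57


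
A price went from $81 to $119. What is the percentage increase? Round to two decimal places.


Find the absolute change:
|119 - 81| = 38
Divide by original and multiply by 100:
38 / 81 x 100 = 46.9135...% ≈ 46.91%

46.91%


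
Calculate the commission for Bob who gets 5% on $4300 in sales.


Convert rate to decimal:
5% = 0.05
Multiply by sales:
$4300 x 0.05 = $215

$215


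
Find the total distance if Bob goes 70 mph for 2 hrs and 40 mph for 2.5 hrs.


Leg 1 distance:
70 x 2 = 140 miles
Leg 2 distance:
40 x 2.5 = 100 miles
Total distance:
140 + 100 = 240 miles

240 miles


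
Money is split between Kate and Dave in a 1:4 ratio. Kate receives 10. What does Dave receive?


Find the multiplier:
10 / 1 = 10
Apply to Dave's share:
4 x 10 = 40

40


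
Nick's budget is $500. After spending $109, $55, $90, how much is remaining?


Add up expenses:
$109 + $55 + $90 = $254
Subtract from budget:
$500 - $254 = $246

$246


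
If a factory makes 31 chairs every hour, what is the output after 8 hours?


Production rate: 31 chairs per hour
Time: 8 hours
Total: 31 x 8 = 248 chairs

248 chairs


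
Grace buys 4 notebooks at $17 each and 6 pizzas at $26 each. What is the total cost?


Cost of notebooks:
4 x $17 = $68
Cost of pizzas:
6 x $26 = $156
Add both:
$68 + $156 = $224

$224


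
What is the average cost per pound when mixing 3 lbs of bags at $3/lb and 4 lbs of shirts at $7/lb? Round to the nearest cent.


Cost of bags:
3 x $3 = $9
Cost of shirts:
4 x $7 = $28
Total cost: $9 + $28 = $37
Total weight: 7 lbs
Average: $37 / 7 = $5.2857... ≈ $5.29/lb

$5.29/lb


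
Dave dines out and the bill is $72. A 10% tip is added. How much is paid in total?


Calculate the tip:
10% of $72 = $7.20
Add tip to meal cost:
$72 + $7.20 = $79.20

$79.20


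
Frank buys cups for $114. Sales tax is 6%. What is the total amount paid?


Calculate the tax:
6% of $114 = $6.84
Add tax to price:
$114 + $6.84 = $120.84

$120.84


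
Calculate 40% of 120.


Convert percentage to decimal:
40% = 0.4
Multiply:
120 x 0.4 = 48

48


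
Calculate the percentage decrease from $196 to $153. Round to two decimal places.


Find the absolute change:
|153 - 196| = 43
Divide by original and multiply by 100:
43 / 196 x 100 = 21.9387...% ≈ 21.94%

21.94%


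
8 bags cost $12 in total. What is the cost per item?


Total cost: $12
Number of items: 8
Unit price: $12 / 8 = $1.50

$1.50


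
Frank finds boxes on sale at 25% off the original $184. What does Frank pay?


Calculate the discount amount:
25% of $184 = $46
Subtract from original:
$184 - $46 = $138

$138


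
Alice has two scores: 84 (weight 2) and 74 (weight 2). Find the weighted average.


Weighted sum:
2 x 84 + 2 x 74 = 316
Total weight:
2 + 2 = 4
Weighted average:
316 / 4 = 79

79


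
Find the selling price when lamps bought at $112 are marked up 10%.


Calculate the markup amount:
10% of $112 = $11.20
Add to cost:
$112 + $11.20 = $123.20

$123.20


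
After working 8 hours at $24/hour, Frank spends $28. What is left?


Calculate earnings:
8 x $24 = $192
Subtract spending:
$192 - $28 = $164

$164


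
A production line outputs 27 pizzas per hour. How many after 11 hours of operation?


Production rate: 27 pizzas per hour
Time: 11 hours
Total: 27 x 11 = 297 pizzas

297 pizzas


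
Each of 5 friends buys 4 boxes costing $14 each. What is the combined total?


Cost per person:
4 x $14 = $56
Group total:
5 x $56 = $280

$280


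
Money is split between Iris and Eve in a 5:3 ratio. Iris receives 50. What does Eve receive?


Find the multiplier:
50 / 5 = 10
Apply to Eve's share:
3 x 10 = 30

30


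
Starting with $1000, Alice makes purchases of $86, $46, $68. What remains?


Add up expenses:
$86 + $46 + $68 = $200
Subtract from budget:
$1000 - $200 = $800

$800


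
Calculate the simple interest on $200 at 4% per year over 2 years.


Use the formula I = P x R x T / 100
P x R x T = 200 x 4 x 2 = 1600
I = 1600 / 100 = $16

$16


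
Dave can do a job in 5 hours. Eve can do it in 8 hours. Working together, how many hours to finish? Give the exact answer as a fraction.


Dave's rate: 1/5 of the job per hour
Eve's rate: 1/8 of the job per hour
Combined rate: 1/5 + 1/8 = 13/40 per hour
Time = 1 / (13/40) = 40/13 hours (≈ 3.08 hours)

40/13 hours


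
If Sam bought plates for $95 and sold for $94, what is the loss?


Selling price = $94
Cost price = $95
Loss = cost price - selling price:
Loss = $95 - $94 = $1

$1


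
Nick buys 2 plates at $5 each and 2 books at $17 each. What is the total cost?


Cost of plates:
2 x $5 = $10
Cost of books:
2 x $17 = $34
Add both:
$10 + $34 = $44

$44


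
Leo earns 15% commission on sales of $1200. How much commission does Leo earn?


Convert rate to decimal:
15% = 0.15
Multiply by sales:
$1200 x 0.15 = $180

$180


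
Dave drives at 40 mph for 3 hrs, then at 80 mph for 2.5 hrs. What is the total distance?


Leg 1 distance:
40 x 3 = 120 miles
Leg 2 distance:
80 x 2.5 = 200 miles
Total distance:
120 + 200 = 320 miles

320 miles


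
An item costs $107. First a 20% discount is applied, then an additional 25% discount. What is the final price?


First discount:
20% of $107 = $21.40
Price after first discount:
$107 - $21.40 = $85.60
Second discount:
25% of $85.60 = $21.40
Final price:
$85.60 - $21.40 = $64.20

$64.20


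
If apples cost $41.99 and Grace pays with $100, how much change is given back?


Start with the amount paid:
$100
Subtract the price:
$100 - $41.99 = $58.01

$58.01


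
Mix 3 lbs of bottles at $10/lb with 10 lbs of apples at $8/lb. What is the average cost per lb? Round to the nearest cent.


Cost of bottles:
3 x $10 = $30
Cost of apples:
10 x $8 = $80
Total cost: $30 + $80 = $110
Total weight: 13 lbs
Average: $110 / 13 = $8.4615... ≈ $8.46/lb

$8.46/lb


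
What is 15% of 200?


Convert percentage to decimal:
15% = 0.15
Multiply:
200 x 0.15 = 30

30


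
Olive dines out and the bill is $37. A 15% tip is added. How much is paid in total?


Calculate the tip:
15% of $37 = $5.55
Add tip to meal cost:
$37 + $5.55 = $42.55

$42.55


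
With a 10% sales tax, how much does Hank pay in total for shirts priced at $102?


Calculate the tax:
10% of $102 = $10.20
Add tax to price:
$102 + $10.20 = $112.20

$112.20


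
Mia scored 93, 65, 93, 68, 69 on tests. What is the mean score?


Add the scores:
93 + 65 + 93 + 68 + 69 = 388
Divide by the number of tests:
388 / 5 = 77.6

77.6


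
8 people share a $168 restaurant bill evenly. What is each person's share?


Total bill: $168
Number of people: 8
Each pays: $168 / 8 = $21

$21


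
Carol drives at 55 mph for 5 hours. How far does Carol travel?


Use the formula: distance = speed x time
Speed = 55 mph, Time = 5 hours
55 x 5 = 275 miles

275 miles


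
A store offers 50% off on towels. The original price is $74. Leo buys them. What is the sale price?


Calculate the discount amount:
50% of $74 = $37
Subtract from original:
$74 - $37 = $37

$37


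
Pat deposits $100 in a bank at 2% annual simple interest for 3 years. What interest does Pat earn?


Use the formula I = P x R x T / 100
P x R x T = 100 x 2 x 3 = 600
I = 600 / 100 = $6

$6


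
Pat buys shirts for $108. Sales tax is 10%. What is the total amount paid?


Calculate the tax:
10% of $108 = $10.80
Add tax to price:
$108 + $10.80 = $118.80

$118.80


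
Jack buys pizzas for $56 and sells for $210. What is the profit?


Selling price = $210
Cost price = $56
Profit = selling price - cost price:
Profit = $210 - $56 = $154

$154


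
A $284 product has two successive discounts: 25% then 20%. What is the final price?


First discount:
25% of $284 = $71
Price after first discount:
$284 - $71 = $213
Second discount:
20% of $213 = $42.60
Final price:
$213 - $42.60 = $170.40

$170.40


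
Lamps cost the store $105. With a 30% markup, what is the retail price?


Calculate the markup amount:
30% of $105 = $31.50
Add to cost:
$105 + $31.50 = $136.50

$136.50


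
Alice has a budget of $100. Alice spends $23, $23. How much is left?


Add up expenses:
$23 + $23 = $46
Subtract from budget:
$100 - $46 = $54

$54


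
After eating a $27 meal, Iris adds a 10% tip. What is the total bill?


Calculate the tip:
10% of $27 = $2.70
Add tip to meal cost:
$27 + $2.70 = $29.70

$29.70


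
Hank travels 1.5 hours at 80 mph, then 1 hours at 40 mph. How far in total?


Leg 1 distance:
80 x 1.5 = 120 miles
Leg 2 distance:
40 x 1 = 40 miles
Total distance:
120 + 40 = 160 miles

160 miles


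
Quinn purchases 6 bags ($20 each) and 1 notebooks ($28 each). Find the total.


Cost of bags:
6 x $20 = $120
Cost of notebooks:
1 x $28 = $28
Add both:
$120 + $28 = $148

$148


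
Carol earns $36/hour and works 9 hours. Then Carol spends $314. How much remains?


Calculate earnings:
9 x $36 = $324
Subtract spending:
$324 - $314 = $10

$10


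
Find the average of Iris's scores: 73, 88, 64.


Add the scores:
73 + 88 + 64 = 225
Divide by the number of tests:
225 / 3 = 75

75


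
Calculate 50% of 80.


Convert percentage to decimal:
50% = 0.5
Multiply:
80 x 0.5 = 40

40


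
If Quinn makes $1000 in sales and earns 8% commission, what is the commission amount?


Convert rate to decimal:
8% = 0.08
Multiply by sales:
$1000 x 0.08 = $80

$80


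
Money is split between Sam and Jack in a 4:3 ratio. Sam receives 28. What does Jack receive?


Find the multiplier:
28 / 4 = 7
Apply to Jack's share:
3 x 7 = 21

21


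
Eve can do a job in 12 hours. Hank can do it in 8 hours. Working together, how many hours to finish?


Eve's rate: 1/12 of the job per hour
Hank's rate: 1/8 of the job per hour
Combined rate: 1/12 + 1/8 = 5/24 per hour
Time = 1 / (5/24) = 24/5 = 4.8 hours

4.8 hours


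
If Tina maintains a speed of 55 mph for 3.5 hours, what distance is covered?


Use the formula: distance = speed x time
Speed = 55 mph, Time = 3.5 hours
55 x 3.5 = 192.5 miles

192.5 miles


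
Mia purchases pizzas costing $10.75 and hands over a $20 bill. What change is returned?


Start with the amount paid:
$20
Subtract the price:
$20 - $10.75 = $9.25

$9.25


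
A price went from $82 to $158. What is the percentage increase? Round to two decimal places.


Find the absolute change:
|158 - 82| = 76
Divide by original and multiply by 100:
76 / 82 x 100 = 92.6829...% ≈ 92.68%

92.68%


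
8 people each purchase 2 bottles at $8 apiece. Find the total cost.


Cost per person:
2 x $8 = $16
Group total:
8 x $16 = $128

$128


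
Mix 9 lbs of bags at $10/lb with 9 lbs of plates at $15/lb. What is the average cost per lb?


Cost of bags:
9 x $10 = $90
Cost of plates:
9 x $15 = $135
Total cost: $90 + $135 = $225
Total weight: 18 lbs
Average: $225 / 18 = $12.50/lb

$12.50/lb


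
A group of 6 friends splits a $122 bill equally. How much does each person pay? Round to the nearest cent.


Total bill: $122
Number of people: 6
Each pays: $122 / 6 = $20.3333... ≈ $20.33

$20.33


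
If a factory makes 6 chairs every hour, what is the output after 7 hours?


Production rate: 6 chairs per hour
Time: 7 hours
Total: 6 x 7 = 42 chairs

42 chairs


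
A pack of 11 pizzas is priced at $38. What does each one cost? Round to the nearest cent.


Total cost: $38
Number of items: 11
Unit price: $38 / 11 = $3.4545... ≈ $3.45

$3.45


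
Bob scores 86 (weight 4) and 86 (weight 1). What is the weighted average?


Weighted sum:
4 x 86 + 1 x 86 = 430
Total weight:
4 + 1 = 5
Weighted average:
430 / 5 = 86

86


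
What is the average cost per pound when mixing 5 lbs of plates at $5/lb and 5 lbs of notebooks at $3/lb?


Cost of plates:
5 x $5 = $25
Cost of notebooks:
5 x $3 = $15
Total cost: $25 + $15 = $40
Total weight: 10 lbs
Average: $40 / 10 = $4/lb

$4/lb


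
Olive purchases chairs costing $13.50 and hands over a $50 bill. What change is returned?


Start with the amount paid:
$50
Subtract the price:
$50 - $13.50 = $36.50

$36.50


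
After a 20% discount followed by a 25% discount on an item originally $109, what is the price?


First discount:
20% of $109 = $21.80
Price after first discount:
$109 - $21.80 = $87.20
Second discount:
25% of $87.20 = $21.80
Final price:
$87.20 - $21.80 = $65.40

$65.40


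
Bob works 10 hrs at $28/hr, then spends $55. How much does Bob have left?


Calculate earnings:
10 x $28 = $280
Subtract spending:
$280 - $55 = $225

$225


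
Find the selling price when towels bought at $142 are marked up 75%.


Calculate the markup amount:
75% of $142 = $106.50
Add to cost:
$142 + $106.50 = $248.50

$248.50


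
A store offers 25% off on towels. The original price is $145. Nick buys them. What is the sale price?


Calculate the discount amount:
25% of $145 = $36.25
Subtract from original:
$145 - $36.25 = $108.75

$108.75


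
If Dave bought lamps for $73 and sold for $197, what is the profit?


Selling price = $197
Cost price = $73
Profit = selling price - cost price:
Profit = $197 - $73 = $124

$124


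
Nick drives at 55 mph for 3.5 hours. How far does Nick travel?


Use the formula: distance = speed x time
Speed = 55 mph, Time = 3.5 hours
55 x 3.5 = 192.5 miles

192.5 miles


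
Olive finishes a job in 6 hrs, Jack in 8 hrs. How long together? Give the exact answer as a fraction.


Olive's rate: 1/6 of the job per hour
Jack's rate: 1/8 of the job per hour
Combined rate: 1/6 + 1/8 = 7/24 per hour
Time = 1 / (7/24) = 24/7 hours (≈ 3.43 hours)

24/7 hours


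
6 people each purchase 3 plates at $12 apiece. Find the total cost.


Cost per person:
3 x $12 = $36
Group total:
6 x $36 = $216

$216


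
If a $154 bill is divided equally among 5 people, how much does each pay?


Total bill: $154
Number of people: 5
Each pays: $154 / 5 = $30.80

$30.80


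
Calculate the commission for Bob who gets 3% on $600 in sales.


Convert rate to decimal:
3% = 0.03
Multiply by sales:
$600 x 0.03 = $18

$18


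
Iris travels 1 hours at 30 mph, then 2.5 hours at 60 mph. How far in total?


Leg 1 distance:
30 x 1 = 30 miles
Leg 2 distance:
60 x 2.5 = 150 miles
Total distance:
30 + 150 = 180 miles

180 miles
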